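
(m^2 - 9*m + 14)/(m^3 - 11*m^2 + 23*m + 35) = (m - 2)/(m^2 - 4*m - 5)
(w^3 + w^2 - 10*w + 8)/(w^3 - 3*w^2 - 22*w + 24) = (w - 2)/(w - 6)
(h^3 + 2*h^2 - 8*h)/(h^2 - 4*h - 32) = h*(h - 2)/(h - 8)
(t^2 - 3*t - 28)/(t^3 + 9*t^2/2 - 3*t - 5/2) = 2*(t^2 - 3*t - 28)/(2*t^3 + 9*t^2 - 6*t - 5)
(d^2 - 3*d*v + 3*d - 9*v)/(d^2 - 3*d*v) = (d + 3)/d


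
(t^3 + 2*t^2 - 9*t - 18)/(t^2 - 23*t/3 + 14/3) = 3*(t^3 + 2*t^2 - 9*t - 18)/(3*t^2 - 23*t + 14)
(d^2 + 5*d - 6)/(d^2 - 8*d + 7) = (d + 6)/(d - 7)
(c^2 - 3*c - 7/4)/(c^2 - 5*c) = (c^2 - 3*c - 7/4)/(c*(c - 5))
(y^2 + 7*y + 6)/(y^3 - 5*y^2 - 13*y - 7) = (y + 6)/(y^2 - 6*y - 7)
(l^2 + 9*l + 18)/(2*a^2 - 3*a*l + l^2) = (l^2 + 9*l + 18)/(2*a^2 - 3*a*l + l^2)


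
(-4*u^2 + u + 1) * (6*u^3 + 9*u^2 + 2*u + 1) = -24*u^5 - 30*u^4 + 7*u^3 + 7*u^2 + 3*u + 1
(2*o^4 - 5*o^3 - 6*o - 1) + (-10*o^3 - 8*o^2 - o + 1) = 2*o^4 - 15*o^3 - 8*o^2 - 7*o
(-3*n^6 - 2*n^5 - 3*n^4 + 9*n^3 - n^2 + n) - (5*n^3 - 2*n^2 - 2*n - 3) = -3*n^6 - 2*n^5 - 3*n^4 + 4*n^3 + n^2 + 3*n + 3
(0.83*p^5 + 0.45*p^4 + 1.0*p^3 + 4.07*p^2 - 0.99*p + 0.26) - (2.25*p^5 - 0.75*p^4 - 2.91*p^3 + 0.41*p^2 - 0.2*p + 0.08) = -1.42*p^5 + 1.2*p^4 + 3.91*p^3 + 3.66*p^2 - 0.79*p + 0.18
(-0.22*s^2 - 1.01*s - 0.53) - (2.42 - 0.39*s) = -0.22*s^2 - 0.62*s - 2.95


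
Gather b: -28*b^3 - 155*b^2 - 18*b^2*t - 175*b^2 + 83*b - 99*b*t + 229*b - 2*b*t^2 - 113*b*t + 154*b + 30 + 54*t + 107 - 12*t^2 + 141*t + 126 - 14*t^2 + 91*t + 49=-28*b^3 + b^2*(-18*t - 330) + b*(-2*t^2 - 212*t + 466) - 26*t^2 + 286*t + 312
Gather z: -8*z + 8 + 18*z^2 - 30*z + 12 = 18*z^2 - 38*z + 20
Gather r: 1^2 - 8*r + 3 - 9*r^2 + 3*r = -9*r^2 - 5*r + 4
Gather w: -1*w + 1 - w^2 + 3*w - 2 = -w^2 + 2*w - 1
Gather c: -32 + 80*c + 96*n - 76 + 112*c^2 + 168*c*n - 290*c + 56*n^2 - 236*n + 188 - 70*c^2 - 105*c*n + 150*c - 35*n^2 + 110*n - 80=42*c^2 + c*(63*n - 60) + 21*n^2 - 30*n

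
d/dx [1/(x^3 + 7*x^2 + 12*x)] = (-3*x^2 - 14*x - 12)/(x^2*(x^2 + 7*x + 12)^2)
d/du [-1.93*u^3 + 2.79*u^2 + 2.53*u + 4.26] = -5.79*u^2 + 5.58*u + 2.53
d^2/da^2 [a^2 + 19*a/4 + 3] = 2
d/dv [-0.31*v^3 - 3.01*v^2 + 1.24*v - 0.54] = -0.93*v^2 - 6.02*v + 1.24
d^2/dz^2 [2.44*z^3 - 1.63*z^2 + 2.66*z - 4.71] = 14.64*z - 3.26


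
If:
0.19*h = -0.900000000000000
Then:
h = -4.74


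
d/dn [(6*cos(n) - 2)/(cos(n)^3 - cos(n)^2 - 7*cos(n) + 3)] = 4*(3*cos(n)^3 - 3*cos(n)^2 + cos(n) - 1)*sin(n)/((-sin(n)^2 + 2*cos(n))^2*(cos(n) - 3)^2)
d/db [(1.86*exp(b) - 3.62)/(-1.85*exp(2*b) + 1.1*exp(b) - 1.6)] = (3.441*exp(2*b) - 13.394*exp(b) + 1.006)*exp(b)/(3.4225*exp(4*b) - 4.07*exp(3*b) + 7.13*exp(2*b) - 3.52*exp(b) + 2.56)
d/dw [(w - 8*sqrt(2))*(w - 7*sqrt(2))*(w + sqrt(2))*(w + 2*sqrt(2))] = 4*w^3 - 36*sqrt(2)*w^2 + 52*w + 276*sqrt(2)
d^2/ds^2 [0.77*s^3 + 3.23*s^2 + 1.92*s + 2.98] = 4.62*s + 6.46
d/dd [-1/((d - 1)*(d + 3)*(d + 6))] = ((d - 1)*(d + 3) + (d - 1)*(d + 6) + (d + 3)*(d + 6))/((d - 1)^2*(d + 3)^2*(d + 6)^2)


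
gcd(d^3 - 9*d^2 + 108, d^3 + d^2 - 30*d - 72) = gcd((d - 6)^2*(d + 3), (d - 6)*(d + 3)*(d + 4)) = d^2 - 3*d - 18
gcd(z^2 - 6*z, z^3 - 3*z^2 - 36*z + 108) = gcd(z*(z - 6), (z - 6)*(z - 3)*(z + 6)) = z - 6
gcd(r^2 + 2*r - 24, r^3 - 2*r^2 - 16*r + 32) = r - 4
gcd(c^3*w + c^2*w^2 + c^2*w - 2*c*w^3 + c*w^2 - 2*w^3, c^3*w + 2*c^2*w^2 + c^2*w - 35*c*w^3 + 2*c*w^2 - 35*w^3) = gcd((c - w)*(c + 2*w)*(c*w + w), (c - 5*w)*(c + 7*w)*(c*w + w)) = c*w + w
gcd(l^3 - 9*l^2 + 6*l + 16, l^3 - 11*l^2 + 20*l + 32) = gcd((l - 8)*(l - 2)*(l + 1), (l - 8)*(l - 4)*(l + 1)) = l^2 - 7*l - 8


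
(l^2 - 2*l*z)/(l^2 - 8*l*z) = (l - 2*z)/(l - 8*z)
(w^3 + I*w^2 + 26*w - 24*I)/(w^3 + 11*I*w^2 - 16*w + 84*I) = (w^2 - 5*I*w - 4)/(w^2 + 5*I*w + 14)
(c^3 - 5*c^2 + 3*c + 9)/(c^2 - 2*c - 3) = c - 3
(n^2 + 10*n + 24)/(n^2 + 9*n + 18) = (n + 4)/(n + 3)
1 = 1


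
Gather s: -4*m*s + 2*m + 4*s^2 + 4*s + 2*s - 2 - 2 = 2*m + 4*s^2 + s*(6 - 4*m) - 4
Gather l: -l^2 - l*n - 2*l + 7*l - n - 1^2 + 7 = -l^2 + l*(5 - n) - n + 6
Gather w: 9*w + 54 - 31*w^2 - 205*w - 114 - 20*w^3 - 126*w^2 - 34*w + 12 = -20*w^3 - 157*w^2 - 230*w - 48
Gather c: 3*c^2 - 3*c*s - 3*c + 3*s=3*c^2 + c*(-3*s - 3) + 3*s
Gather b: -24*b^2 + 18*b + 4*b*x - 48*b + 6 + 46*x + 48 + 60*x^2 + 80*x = -24*b^2 + b*(4*x - 30) + 60*x^2 + 126*x + 54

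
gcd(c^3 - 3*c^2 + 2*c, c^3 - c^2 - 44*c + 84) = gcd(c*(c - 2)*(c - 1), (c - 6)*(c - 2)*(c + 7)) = c - 2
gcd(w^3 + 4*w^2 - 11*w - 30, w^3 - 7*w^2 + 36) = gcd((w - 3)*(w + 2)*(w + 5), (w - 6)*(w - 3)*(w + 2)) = w^2 - w - 6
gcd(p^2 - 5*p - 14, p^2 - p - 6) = p + 2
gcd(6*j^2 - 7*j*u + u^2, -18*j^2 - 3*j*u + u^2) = -6*j + u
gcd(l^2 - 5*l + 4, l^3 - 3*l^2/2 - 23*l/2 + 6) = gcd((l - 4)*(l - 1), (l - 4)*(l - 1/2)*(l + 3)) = l - 4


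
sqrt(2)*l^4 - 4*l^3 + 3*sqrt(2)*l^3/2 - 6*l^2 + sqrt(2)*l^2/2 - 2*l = l*(l + 1/2)*(l - 2*sqrt(2))*(sqrt(2)*l + sqrt(2))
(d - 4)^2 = d^2 - 8*d + 16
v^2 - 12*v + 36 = (v - 6)^2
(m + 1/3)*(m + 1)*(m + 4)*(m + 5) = m^4 + 31*m^3/3 + 97*m^2/3 + 89*m/3 + 20/3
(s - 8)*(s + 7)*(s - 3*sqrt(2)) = s^3 - 3*sqrt(2)*s^2 - s^2 - 56*s + 3*sqrt(2)*s + 168*sqrt(2)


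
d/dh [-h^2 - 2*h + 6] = -2*h - 2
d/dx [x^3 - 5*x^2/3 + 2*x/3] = 3*x^2 - 10*x/3 + 2/3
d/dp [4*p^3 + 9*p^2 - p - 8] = 12*p^2 + 18*p - 1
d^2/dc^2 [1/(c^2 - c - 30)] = 2*(c^2 - c - (2*c - 1)^2 - 30)/(-c^2 + c + 30)^3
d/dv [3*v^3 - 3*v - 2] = 9*v^2 - 3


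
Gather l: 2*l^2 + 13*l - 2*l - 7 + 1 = 2*l^2 + 11*l - 6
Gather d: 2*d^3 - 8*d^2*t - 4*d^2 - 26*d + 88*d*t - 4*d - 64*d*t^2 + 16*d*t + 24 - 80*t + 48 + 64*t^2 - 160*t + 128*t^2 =2*d^3 + d^2*(-8*t - 4) + d*(-64*t^2 + 104*t - 30) + 192*t^2 - 240*t + 72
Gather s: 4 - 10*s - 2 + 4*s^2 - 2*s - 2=4*s^2 - 12*s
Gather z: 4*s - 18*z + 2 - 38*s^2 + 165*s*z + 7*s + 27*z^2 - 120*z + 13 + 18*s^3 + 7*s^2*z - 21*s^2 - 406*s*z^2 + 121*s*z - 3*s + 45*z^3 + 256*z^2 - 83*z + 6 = 18*s^3 - 59*s^2 + 8*s + 45*z^3 + z^2*(283 - 406*s) + z*(7*s^2 + 286*s - 221) + 21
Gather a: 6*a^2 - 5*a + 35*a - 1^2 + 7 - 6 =6*a^2 + 30*a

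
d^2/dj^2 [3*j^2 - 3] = 6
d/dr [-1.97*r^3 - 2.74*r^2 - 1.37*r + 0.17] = -5.91*r^2 - 5.48*r - 1.37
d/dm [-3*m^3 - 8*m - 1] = -9*m^2 - 8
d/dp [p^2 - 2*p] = 2*p - 2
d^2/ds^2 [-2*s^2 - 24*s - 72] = -4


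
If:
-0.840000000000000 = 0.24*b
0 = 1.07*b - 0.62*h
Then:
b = -3.50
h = -6.04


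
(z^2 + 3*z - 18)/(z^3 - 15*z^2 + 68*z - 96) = (z + 6)/(z^2 - 12*z + 32)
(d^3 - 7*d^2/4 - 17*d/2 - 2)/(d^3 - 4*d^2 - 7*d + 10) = (d^2 - 15*d/4 - 1)/(d^2 - 6*d + 5)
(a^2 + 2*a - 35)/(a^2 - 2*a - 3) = (-a^2 - 2*a + 35)/(-a^2 + 2*a + 3)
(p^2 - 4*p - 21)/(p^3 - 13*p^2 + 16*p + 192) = (p - 7)/(p^2 - 16*p + 64)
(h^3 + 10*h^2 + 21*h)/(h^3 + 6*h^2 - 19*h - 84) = h/(h - 4)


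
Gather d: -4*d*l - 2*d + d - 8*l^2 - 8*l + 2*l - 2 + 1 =d*(-4*l - 1) - 8*l^2 - 6*l - 1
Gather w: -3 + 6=3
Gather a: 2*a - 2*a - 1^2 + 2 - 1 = 0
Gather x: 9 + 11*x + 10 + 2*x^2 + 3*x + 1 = 2*x^2 + 14*x + 20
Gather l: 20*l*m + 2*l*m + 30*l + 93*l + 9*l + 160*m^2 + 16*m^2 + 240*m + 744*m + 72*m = l*(22*m + 132) + 176*m^2 + 1056*m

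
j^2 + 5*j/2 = j*(j + 5/2)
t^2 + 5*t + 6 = (t + 2)*(t + 3)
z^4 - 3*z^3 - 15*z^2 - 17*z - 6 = (z - 6)*(z + 1)^3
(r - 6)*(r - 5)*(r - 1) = r^3 - 12*r^2 + 41*r - 30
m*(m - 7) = m^2 - 7*m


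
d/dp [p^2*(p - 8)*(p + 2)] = 2*p*(2*p^2 - 9*p - 16)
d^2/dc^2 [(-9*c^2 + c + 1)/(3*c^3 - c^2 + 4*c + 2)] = 2*(-81*c^6 + 27*c^5 + 369*c^4 + 307*c^3 - 51*c^2 - 24*c - 26)/(27*c^9 - 27*c^8 + 117*c^7 - 19*c^6 + 120*c^5 + 102*c^4 + 52*c^3 + 84*c^2 + 48*c + 8)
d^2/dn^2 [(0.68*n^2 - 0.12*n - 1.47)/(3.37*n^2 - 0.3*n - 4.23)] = (-7.105427357601e-15*n^4 - 1.350696*n^3 - 42.00705*n^2 - 1.346652*n - 17.53569)/(38.272753*n^6 - 10.22121*n^5 - 143.209161*n^4 + 25.63218*n^3 + 179.755119*n^2 - 16.10361*n - 75.686967)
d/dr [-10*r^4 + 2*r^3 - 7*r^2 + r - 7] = -40*r^3 + 6*r^2 - 14*r + 1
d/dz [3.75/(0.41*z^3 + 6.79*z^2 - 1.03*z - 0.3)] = (-4.6125*z^2 - 50.925*z + 3.8625)/(0.41*z^3 + 6.79*z^2 - 1.03*z - 0.3)^2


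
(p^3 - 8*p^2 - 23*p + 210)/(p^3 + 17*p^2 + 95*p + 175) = (p^2 - 13*p + 42)/(p^2 + 12*p + 35)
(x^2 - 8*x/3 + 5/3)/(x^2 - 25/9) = 3*(x - 1)/(3*x + 5)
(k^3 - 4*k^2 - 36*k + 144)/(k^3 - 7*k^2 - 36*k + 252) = (k - 4)/(k - 7)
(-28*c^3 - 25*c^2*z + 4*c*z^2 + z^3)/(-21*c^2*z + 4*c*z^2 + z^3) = (-4*c^2 - 3*c*z + z^2)/(z*(-3*c + z))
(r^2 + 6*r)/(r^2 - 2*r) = (r + 6)/(r - 2)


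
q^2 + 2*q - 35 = (q - 5)*(q + 7)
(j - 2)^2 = j^2 - 4*j + 4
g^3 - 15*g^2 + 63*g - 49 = (g - 7)^2*(g - 1)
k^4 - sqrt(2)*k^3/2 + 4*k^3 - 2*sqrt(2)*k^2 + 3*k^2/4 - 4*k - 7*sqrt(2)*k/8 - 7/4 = (k + 1/2)*(k + 7/2)*(k - sqrt(2))*(k + sqrt(2)/2)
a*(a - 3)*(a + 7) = a^3 + 4*a^2 - 21*a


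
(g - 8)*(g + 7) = g^2 - g - 56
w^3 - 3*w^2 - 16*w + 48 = (w - 4)*(w - 3)*(w + 4)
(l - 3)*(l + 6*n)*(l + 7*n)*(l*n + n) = l^4*n + 13*l^3*n^2 - 2*l^3*n + 42*l^2*n^3 - 26*l^2*n^2 - 3*l^2*n - 84*l*n^3 - 39*l*n^2 - 126*n^3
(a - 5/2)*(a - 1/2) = a^2 - 3*a + 5/4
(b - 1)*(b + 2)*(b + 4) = b^3 + 5*b^2 + 2*b - 8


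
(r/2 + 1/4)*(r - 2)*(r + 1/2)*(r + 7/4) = r^4/2 + 3*r^3/8 - 7*r^2/4 - 57*r/32 - 7/16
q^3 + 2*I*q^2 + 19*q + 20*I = (q - 4*I)*(q + I)*(q + 5*I)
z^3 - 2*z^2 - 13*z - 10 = (z - 5)*(z + 1)*(z + 2)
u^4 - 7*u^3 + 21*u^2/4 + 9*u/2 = u*(u - 6)*(u - 3/2)*(u + 1/2)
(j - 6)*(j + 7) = j^2 + j - 42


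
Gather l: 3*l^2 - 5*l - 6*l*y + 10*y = 3*l^2 + l*(-6*y - 5) + 10*y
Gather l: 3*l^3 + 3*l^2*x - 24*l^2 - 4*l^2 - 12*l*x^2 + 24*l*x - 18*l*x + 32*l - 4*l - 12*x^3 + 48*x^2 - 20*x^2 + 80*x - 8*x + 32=3*l^3 + l^2*(3*x - 28) + l*(-12*x^2 + 6*x + 28) - 12*x^3 + 28*x^2 + 72*x + 32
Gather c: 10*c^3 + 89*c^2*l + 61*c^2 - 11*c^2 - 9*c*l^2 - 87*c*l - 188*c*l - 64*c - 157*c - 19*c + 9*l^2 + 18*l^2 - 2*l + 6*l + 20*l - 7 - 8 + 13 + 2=10*c^3 + c^2*(89*l + 50) + c*(-9*l^2 - 275*l - 240) + 27*l^2 + 24*l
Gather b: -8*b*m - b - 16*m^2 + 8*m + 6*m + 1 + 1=b*(-8*m - 1) - 16*m^2 + 14*m + 2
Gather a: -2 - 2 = -4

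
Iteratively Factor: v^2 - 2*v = (v - 2)*(v)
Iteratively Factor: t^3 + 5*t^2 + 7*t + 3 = (t + 3)*(t^2 + 2*t + 1) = (t + 1)*(t + 3)*(t + 1)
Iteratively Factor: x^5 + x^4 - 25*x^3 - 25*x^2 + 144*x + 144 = (x + 3)*(x^4 - 2*x^3 - 19*x^2 + 32*x + 48) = (x + 3)*(x + 4)*(x^3 - 6*x^2 + 5*x + 12) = (x - 4)*(x + 3)*(x + 4)*(x^2 - 2*x - 3) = (x - 4)*(x + 1)*(x + 3)*(x + 4)*(x - 3)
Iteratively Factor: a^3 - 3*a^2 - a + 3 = (a + 1)*(a^2 - 4*a + 3) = (a - 1)*(a + 1)*(a - 3)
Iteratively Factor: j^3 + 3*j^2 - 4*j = (j - 1)*(j^2 + 4*j) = (j - 1)*(j + 4)*(j)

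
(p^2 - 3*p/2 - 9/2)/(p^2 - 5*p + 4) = (2*p^2 - 3*p - 9)/(2*(p^2 - 5*p + 4))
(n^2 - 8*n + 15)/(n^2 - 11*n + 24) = (n - 5)/(n - 8)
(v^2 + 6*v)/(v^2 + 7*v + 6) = v/(v + 1)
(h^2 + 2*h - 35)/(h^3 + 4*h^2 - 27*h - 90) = (h + 7)/(h^2 + 9*h + 18)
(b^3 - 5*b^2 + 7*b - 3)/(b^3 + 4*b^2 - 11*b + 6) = (b - 3)/(b + 6)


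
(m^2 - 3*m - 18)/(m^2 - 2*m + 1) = (m^2 - 3*m - 18)/(m^2 - 2*m + 1)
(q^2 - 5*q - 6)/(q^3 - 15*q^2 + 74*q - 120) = (q + 1)/(q^2 - 9*q + 20)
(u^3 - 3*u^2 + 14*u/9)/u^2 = u - 3 + 14/(9*u)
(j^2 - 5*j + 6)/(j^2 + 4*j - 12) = (j - 3)/(j + 6)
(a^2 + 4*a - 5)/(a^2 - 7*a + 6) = (a + 5)/(a - 6)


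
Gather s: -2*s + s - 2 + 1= -s - 1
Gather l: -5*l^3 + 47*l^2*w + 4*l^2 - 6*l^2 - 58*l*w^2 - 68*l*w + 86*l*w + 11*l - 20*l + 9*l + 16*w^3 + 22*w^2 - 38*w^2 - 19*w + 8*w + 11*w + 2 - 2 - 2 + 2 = -5*l^3 + l^2*(47*w - 2) + l*(-58*w^2 + 18*w) + 16*w^3 - 16*w^2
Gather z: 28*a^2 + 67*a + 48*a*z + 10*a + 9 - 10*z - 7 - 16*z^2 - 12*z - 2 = 28*a^2 + 77*a - 16*z^2 + z*(48*a - 22)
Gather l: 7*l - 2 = 7*l - 2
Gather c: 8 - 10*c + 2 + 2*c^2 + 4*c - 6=2*c^2 - 6*c + 4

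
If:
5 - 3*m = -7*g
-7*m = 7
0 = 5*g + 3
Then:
No Solution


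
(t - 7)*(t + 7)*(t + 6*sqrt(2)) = t^3 + 6*sqrt(2)*t^2 - 49*t - 294*sqrt(2)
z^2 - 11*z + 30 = (z - 6)*(z - 5)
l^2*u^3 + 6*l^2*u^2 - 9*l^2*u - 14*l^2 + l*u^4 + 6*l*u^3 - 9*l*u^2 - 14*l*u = (l + u)*(u - 2)*(u + 7)*(l*u + l)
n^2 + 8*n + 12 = (n + 2)*(n + 6)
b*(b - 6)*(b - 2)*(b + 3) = b^4 - 5*b^3 - 12*b^2 + 36*b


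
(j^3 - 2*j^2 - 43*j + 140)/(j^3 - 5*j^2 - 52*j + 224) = (j - 5)/(j - 8)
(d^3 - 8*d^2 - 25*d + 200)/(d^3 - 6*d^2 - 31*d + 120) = (d - 5)/(d - 3)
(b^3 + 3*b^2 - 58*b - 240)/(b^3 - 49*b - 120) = (b + 6)/(b + 3)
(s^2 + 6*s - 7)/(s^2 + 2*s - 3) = (s + 7)/(s + 3)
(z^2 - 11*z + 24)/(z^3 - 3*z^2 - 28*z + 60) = (z^2 - 11*z + 24)/(z^3 - 3*z^2 - 28*z + 60)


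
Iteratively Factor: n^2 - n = (n)*(n - 1)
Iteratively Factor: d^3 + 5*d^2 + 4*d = (d + 1)*(d^2 + 4*d) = (d + 1)*(d + 4)*(d)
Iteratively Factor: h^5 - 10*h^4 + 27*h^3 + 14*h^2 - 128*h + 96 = (h - 1)*(h^4 - 9*h^3 + 18*h^2 + 32*h - 96) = (h - 4)*(h - 1)*(h^3 - 5*h^2 - 2*h + 24) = (h - 4)*(h - 1)*(h + 2)*(h^2 - 7*h + 12) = (h - 4)^2*(h - 1)*(h + 2)*(h - 3)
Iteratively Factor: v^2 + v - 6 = (v - 2)*(v + 3)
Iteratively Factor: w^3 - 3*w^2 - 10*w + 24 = (w - 4)*(w^2 + w - 6) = (w - 4)*(w + 3)*(w - 2)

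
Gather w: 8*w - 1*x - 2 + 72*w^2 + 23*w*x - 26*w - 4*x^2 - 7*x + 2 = 72*w^2 + w*(23*x - 18) - 4*x^2 - 8*x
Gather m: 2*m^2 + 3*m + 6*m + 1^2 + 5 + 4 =2*m^2 + 9*m + 10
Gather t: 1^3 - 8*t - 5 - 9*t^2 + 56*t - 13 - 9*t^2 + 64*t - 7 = -18*t^2 + 112*t - 24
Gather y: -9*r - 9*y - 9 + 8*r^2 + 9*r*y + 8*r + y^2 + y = 8*r^2 - r + y^2 + y*(9*r - 8) - 9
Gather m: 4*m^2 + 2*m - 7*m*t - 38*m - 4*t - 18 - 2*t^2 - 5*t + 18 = 4*m^2 + m*(-7*t - 36) - 2*t^2 - 9*t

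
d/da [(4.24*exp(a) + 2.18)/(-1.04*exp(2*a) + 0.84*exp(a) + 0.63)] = (4.4096*exp(2*a) + 4.5344*exp(a) + 0.84)*exp(a)/(1.0816*exp(4*a) - 1.7472*exp(3*a) - 0.6048*exp(2*a) + 1.0584*exp(a) + 0.3969)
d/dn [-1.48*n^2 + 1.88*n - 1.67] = 1.88 - 2.96*n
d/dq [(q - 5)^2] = 2*q - 10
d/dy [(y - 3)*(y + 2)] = 2*y - 1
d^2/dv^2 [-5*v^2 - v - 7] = -10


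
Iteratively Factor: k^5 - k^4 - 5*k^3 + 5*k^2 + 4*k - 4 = (k + 2)*(k^4 - 3*k^3 + k^2 + 3*k - 2) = (k - 1)*(k + 2)*(k^3 - 2*k^2 - k + 2) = (k - 1)^2*(k + 2)*(k^2 - k - 2) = (k - 2)*(k - 1)^2*(k + 2)*(k + 1)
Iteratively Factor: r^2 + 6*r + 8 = (r + 4)*(r + 2)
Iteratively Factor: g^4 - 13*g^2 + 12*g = (g - 3)*(g^3 + 3*g^2 - 4*g) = (g - 3)*(g + 4)*(g^2 - g) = (g - 3)*(g - 1)*(g + 4)*(g)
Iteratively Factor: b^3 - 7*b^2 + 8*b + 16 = (b + 1)*(b^2 - 8*b + 16) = (b - 4)*(b + 1)*(b - 4)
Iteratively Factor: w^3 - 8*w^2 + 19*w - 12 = (w - 1)*(w^2 - 7*w + 12) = (w - 4)*(w - 1)*(w - 3)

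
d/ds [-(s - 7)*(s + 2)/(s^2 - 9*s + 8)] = 2*(2*s^2 - 22*s + 83)/(s^4 - 18*s^3 + 97*s^2 - 144*s + 64)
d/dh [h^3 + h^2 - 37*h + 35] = 3*h^2 + 2*h - 37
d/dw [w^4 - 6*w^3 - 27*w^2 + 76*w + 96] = 4*w^3 - 18*w^2 - 54*w + 76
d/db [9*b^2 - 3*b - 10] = 18*b - 3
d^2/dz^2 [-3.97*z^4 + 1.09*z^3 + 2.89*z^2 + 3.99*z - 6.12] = -47.64*z^2 + 6.54*z + 5.78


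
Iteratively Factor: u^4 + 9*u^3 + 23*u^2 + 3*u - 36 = (u + 3)*(u^3 + 6*u^2 + 5*u - 12) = (u - 1)*(u + 3)*(u^2 + 7*u + 12) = (u - 1)*(u + 3)^2*(u + 4)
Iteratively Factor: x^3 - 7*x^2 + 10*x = (x)*(x^2 - 7*x + 10) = x*(x - 5)*(x - 2)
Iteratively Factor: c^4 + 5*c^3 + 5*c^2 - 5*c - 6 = (c + 1)*(c^3 + 4*c^2 + c - 6) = (c + 1)*(c + 2)*(c^2 + 2*c - 3) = (c + 1)*(c + 2)*(c + 3)*(c - 1)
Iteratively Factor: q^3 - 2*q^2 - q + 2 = (q + 1)*(q^2 - 3*q + 2) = (q - 1)*(q + 1)*(q - 2)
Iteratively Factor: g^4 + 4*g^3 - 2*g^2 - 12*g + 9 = (g - 1)*(g^3 + 5*g^2 + 3*g - 9) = (g - 1)^2*(g^2 + 6*g + 9) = (g - 1)^2*(g + 3)*(g + 3)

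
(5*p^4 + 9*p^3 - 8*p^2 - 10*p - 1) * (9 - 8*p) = -40*p^5 - 27*p^4 + 145*p^3 + 8*p^2 - 82*p - 9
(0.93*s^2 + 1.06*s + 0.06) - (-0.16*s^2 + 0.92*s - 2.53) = 1.09*s^2 + 0.14*s + 2.59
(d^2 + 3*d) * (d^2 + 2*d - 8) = d^4 + 5*d^3 - 2*d^2 - 24*d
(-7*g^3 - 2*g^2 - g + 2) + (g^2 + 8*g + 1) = -7*g^3 - g^2 + 7*g + 3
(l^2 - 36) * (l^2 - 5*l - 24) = l^4 - 5*l^3 - 60*l^2 + 180*l + 864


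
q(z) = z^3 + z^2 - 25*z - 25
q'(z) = 3*z^2 + 2*z - 25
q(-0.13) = -21.74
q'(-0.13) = -25.21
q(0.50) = -37.12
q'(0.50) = -23.25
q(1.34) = -54.30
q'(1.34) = -16.93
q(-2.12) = 22.97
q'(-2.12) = -15.76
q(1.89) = -61.93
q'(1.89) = -10.50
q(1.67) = -59.30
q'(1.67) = -13.29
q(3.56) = -56.21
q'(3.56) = 20.14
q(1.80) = -60.93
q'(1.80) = -11.68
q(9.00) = 560.00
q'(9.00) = 236.00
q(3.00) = -64.00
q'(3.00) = 8.00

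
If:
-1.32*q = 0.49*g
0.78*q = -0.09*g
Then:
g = 0.00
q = 0.00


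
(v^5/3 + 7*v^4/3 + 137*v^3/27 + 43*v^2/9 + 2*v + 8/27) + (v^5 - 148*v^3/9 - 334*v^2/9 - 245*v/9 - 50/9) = 4*v^5/3 + 7*v^4/3 - 307*v^3/27 - 97*v^2/3 - 227*v/9 - 142/27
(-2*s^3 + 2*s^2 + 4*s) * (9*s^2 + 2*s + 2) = -18*s^5 + 14*s^4 + 36*s^3 + 12*s^2 + 8*s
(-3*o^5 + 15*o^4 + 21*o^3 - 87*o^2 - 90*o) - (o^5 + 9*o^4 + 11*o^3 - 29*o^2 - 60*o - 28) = -4*o^5 + 6*o^4 + 10*o^3 - 58*o^2 - 30*o + 28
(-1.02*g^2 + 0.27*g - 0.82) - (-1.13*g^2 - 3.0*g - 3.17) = 0.11*g^2 + 3.27*g + 2.35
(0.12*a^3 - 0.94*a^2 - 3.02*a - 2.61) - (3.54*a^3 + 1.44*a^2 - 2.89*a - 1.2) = -3.42*a^3 - 2.38*a^2 - 0.13*a - 1.41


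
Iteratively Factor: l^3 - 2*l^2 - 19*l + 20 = (l - 1)*(l^2 - l - 20) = (l - 5)*(l - 1)*(l + 4)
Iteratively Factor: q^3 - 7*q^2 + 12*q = (q - 4)*(q^2 - 3*q) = q*(q - 4)*(q - 3)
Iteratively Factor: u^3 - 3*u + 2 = (u - 1)*(u^2 + u - 2) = (u - 1)^2*(u + 2)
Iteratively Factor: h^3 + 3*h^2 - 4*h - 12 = (h + 2)*(h^2 + h - 6) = (h - 2)*(h + 2)*(h + 3)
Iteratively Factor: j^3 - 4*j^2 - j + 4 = (j - 1)*(j^2 - 3*j - 4) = (j - 1)*(j + 1)*(j - 4)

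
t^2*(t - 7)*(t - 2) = t^4 - 9*t^3 + 14*t^2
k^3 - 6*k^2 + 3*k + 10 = (k - 5)*(k - 2)*(k + 1)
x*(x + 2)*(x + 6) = x^3 + 8*x^2 + 12*x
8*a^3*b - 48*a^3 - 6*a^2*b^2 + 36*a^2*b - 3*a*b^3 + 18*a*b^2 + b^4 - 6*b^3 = (-4*a + b)*(-a + b)*(2*a + b)*(b - 6)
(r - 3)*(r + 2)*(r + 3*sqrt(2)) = r^3 - r^2 + 3*sqrt(2)*r^2 - 6*r - 3*sqrt(2)*r - 18*sqrt(2)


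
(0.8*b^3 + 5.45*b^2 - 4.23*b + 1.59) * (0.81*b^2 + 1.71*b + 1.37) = 0.648*b^5 + 5.7825*b^4 + 6.9892*b^3 + 1.5211*b^2 - 3.0762*b + 2.1783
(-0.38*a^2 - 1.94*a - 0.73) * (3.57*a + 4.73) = -1.3566*a^3 - 8.7232*a^2 - 11.7823*a - 3.4529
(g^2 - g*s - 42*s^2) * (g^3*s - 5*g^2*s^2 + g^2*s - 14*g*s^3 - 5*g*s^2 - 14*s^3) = g^5*s - 6*g^4*s^2 + g^4*s - 51*g^3*s^3 - 6*g^3*s^2 + 224*g^2*s^4 - 51*g^2*s^3 + 588*g*s^5 + 224*g*s^4 + 588*s^5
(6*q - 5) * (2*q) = 12*q^2 - 10*q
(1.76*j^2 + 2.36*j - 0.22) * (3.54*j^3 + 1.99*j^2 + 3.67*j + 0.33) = 6.2304*j^5 + 11.8568*j^4 + 10.3768*j^3 + 8.8042*j^2 - 0.0286*j - 0.0726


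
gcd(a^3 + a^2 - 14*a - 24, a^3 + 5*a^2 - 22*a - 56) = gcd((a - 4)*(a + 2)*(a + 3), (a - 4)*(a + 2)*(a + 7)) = a^2 - 2*a - 8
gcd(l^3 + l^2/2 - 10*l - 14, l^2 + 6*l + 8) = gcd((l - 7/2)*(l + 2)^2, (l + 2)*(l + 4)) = l + 2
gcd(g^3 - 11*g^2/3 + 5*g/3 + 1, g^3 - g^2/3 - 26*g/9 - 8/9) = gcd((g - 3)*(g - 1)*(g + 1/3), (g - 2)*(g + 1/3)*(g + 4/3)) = g + 1/3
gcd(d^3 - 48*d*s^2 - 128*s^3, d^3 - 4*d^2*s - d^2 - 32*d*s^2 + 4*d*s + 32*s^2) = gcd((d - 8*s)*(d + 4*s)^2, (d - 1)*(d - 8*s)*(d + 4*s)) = -d^2 + 4*d*s + 32*s^2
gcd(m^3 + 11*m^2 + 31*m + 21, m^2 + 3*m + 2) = m + 1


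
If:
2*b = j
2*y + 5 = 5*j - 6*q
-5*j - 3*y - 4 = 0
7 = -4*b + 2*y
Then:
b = -29/32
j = -29/16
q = -93/32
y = 27/16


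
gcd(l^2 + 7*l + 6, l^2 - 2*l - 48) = l + 6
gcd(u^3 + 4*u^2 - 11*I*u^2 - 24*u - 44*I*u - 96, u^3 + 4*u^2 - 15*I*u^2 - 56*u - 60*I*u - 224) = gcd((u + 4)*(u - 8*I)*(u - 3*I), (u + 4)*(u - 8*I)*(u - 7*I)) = u^2 + u*(4 - 8*I) - 32*I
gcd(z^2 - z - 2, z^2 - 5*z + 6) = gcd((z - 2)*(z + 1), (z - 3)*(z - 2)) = z - 2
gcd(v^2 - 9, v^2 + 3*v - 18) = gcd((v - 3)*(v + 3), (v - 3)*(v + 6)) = v - 3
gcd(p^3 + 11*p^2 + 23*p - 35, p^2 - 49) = p + 7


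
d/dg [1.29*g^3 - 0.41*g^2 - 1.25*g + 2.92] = 3.87*g^2 - 0.82*g - 1.25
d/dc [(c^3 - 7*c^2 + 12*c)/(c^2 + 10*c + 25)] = (c^3 + 15*c^2 - 82*c + 60)/(c^3 + 15*c^2 + 75*c + 125)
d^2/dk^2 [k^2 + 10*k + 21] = 2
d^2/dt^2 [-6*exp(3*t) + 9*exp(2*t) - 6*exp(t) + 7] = (-54*exp(2*t) + 36*exp(t) - 6)*exp(t)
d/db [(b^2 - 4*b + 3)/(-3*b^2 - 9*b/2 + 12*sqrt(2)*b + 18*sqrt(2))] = 2*(2*(2 - b)*(2*b^2 - 8*sqrt(2)*b + 3*b - 12*sqrt(2)) + (4*b - 8*sqrt(2) + 3)*(b^2 - 4*b + 3))/(3*(2*b^2 - 8*sqrt(2)*b + 3*b - 12*sqrt(2))^2)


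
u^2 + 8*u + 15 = (u + 3)*(u + 5)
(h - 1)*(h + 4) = h^2 + 3*h - 4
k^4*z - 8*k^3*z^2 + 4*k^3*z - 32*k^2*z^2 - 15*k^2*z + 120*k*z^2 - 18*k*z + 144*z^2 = (k - 3)*(k + 6)*(k - 8*z)*(k*z + z)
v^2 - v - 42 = (v - 7)*(v + 6)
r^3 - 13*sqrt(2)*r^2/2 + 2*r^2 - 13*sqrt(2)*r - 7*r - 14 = (r + 2)*(r - 7*sqrt(2))*(r + sqrt(2)/2)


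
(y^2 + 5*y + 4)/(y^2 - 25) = (y^2 + 5*y + 4)/(y^2 - 25)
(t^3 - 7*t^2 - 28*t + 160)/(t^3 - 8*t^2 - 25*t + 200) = (t - 4)/(t - 5)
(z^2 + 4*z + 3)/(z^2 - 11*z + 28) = (z^2 + 4*z + 3)/(z^2 - 11*z + 28)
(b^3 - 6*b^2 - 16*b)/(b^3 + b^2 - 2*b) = (b - 8)/(b - 1)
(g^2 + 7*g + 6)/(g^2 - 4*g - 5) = (g + 6)/(g - 5)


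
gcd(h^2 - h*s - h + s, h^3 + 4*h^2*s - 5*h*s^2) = -h + s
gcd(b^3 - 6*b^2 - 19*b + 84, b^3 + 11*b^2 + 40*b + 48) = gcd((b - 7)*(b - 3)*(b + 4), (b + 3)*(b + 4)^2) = b + 4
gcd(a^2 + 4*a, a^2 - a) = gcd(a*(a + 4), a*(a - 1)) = a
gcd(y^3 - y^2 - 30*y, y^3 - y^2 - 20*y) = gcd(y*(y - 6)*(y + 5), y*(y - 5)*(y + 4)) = y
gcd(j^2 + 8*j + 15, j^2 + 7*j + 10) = j + 5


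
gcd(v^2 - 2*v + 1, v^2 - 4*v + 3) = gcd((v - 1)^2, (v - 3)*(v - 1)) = v - 1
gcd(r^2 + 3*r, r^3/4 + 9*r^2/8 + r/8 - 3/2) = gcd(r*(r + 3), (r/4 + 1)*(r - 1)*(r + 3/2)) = 1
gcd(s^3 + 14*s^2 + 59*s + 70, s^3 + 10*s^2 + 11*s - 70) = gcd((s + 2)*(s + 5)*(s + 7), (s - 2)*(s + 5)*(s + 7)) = s^2 + 12*s + 35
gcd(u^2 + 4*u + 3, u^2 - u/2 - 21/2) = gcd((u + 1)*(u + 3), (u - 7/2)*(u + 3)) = u + 3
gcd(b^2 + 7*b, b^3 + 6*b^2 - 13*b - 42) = b + 7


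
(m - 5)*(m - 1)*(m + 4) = m^3 - 2*m^2 - 19*m + 20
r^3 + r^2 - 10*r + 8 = (r - 2)*(r - 1)*(r + 4)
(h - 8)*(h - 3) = h^2 - 11*h + 24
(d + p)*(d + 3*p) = d^2 + 4*d*p + 3*p^2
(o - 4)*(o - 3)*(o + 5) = o^3 - 2*o^2 - 23*o + 60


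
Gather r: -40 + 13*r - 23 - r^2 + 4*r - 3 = -r^2 + 17*r - 66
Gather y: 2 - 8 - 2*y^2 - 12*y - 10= -2*y^2 - 12*y - 16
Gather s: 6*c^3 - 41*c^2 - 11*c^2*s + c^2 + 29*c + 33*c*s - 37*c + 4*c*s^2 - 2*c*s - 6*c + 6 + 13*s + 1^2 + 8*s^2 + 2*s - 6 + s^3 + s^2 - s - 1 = 6*c^3 - 40*c^2 - 14*c + s^3 + s^2*(4*c + 9) + s*(-11*c^2 + 31*c + 14)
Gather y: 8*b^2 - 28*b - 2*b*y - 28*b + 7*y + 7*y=8*b^2 - 56*b + y*(14 - 2*b)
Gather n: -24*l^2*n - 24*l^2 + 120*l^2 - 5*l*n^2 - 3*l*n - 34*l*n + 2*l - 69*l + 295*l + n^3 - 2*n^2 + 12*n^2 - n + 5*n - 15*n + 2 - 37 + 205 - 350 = 96*l^2 + 228*l + n^3 + n^2*(10 - 5*l) + n*(-24*l^2 - 37*l - 11) - 180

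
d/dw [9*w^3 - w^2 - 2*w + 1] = 27*w^2 - 2*w - 2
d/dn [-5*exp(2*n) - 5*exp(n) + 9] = (-10*exp(n) - 5)*exp(n)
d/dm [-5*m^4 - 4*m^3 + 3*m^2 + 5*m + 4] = -20*m^3 - 12*m^2 + 6*m + 5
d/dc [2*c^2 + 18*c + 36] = 4*c + 18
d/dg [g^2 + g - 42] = 2*g + 1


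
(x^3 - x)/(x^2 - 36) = (x^3 - x)/(x^2 - 36)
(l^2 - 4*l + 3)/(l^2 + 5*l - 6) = (l - 3)/(l + 6)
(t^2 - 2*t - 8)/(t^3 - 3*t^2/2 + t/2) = 2*(t^2 - 2*t - 8)/(t*(2*t^2 - 3*t + 1))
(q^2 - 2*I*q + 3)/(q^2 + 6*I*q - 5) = (q - 3*I)/(q + 5*I)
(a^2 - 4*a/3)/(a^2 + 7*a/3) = (3*a - 4)/(3*a + 7)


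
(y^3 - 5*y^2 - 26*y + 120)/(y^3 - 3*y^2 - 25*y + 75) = (y^2 - 10*y + 24)/(y^2 - 8*y + 15)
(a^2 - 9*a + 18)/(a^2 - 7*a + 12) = (a - 6)/(a - 4)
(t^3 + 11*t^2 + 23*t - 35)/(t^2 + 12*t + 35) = t - 1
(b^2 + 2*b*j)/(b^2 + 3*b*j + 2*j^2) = b/(b + j)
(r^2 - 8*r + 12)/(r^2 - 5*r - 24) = (-r^2 + 8*r - 12)/(-r^2 + 5*r + 24)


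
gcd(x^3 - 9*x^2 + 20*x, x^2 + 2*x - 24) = x - 4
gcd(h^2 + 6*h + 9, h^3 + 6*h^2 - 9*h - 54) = h + 3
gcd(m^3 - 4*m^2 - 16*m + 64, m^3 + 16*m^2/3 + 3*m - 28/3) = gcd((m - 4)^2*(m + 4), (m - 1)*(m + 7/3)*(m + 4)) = m + 4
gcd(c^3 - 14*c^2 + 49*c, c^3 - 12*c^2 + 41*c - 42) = c - 7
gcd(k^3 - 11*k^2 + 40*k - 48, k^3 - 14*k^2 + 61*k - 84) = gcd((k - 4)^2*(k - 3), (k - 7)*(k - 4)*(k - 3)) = k^2 - 7*k + 12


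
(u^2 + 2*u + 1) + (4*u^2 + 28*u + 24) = 5*u^2 + 30*u + 25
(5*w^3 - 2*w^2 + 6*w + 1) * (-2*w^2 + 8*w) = -10*w^5 + 44*w^4 - 28*w^3 + 46*w^2 + 8*w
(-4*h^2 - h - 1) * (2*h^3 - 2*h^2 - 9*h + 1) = -8*h^5 + 6*h^4 + 36*h^3 + 7*h^2 + 8*h - 1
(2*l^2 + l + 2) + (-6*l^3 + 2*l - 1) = -6*l^3 + 2*l^2 + 3*l + 1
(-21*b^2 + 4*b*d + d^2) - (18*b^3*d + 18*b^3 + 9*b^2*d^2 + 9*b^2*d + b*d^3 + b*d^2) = -18*b^3*d - 18*b^3 - 9*b^2*d^2 - 9*b^2*d - 21*b^2 - b*d^3 - b*d^2 + 4*b*d + d^2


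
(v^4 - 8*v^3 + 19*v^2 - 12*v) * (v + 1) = v^5 - 7*v^4 + 11*v^3 + 7*v^2 - 12*v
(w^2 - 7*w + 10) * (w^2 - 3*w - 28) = w^4 - 10*w^3 + 3*w^2 + 166*w - 280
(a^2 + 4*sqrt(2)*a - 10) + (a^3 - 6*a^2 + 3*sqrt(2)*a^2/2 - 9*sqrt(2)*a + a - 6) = a^3 - 5*a^2 + 3*sqrt(2)*a^2/2 - 5*sqrt(2)*a + a - 16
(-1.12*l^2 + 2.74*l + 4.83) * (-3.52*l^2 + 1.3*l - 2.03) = 3.9424*l^4 - 11.1008*l^3 - 11.166*l^2 + 0.7168*l - 9.8049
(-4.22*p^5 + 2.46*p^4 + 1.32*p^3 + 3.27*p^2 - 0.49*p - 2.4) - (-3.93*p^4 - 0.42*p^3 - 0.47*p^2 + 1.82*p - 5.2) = -4.22*p^5 + 6.39*p^4 + 1.74*p^3 + 3.74*p^2 - 2.31*p + 2.8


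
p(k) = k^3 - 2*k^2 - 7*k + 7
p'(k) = 3*k^2 - 4*k - 7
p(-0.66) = 10.46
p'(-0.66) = -3.05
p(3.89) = 8.37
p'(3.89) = 22.84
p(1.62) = -5.34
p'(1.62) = -5.61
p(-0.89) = 10.94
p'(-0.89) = -1.06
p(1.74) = -5.97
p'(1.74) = -4.88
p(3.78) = 5.97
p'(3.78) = 20.75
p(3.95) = 9.77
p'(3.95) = 24.01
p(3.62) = 2.89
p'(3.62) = 17.83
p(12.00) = 1363.00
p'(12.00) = 377.00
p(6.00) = 109.00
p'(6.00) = 77.00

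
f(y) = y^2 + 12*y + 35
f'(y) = 2*y + 12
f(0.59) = 42.43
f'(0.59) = 13.18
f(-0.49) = 29.36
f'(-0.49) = 11.02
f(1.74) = 58.91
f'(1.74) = 15.48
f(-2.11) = 14.13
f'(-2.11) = 7.78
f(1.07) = 48.98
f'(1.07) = 14.14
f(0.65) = 43.22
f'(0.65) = 13.30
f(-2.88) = 8.73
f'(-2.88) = 6.24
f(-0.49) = 29.36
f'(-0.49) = 11.02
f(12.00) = 323.00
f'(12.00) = 36.00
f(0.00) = 35.00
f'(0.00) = 12.00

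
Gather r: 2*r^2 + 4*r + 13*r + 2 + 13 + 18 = 2*r^2 + 17*r + 33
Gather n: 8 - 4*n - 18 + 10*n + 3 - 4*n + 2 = 2*n - 5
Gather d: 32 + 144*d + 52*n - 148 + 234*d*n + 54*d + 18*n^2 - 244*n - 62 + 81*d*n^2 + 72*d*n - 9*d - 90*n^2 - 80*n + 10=d*(81*n^2 + 306*n + 189) - 72*n^2 - 272*n - 168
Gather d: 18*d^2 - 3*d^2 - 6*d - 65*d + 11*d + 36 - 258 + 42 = 15*d^2 - 60*d - 180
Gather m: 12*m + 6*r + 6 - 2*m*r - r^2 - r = m*(12 - 2*r) - r^2 + 5*r + 6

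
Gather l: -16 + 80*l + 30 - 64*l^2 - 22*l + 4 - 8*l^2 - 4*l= -72*l^2 + 54*l + 18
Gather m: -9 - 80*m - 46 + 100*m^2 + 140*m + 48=100*m^2 + 60*m - 7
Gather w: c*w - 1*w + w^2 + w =c*w + w^2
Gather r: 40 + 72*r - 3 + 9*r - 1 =81*r + 36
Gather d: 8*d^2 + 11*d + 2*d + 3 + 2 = 8*d^2 + 13*d + 5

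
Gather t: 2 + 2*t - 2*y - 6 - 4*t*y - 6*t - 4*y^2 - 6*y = t*(-4*y - 4) - 4*y^2 - 8*y - 4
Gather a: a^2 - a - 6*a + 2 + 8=a^2 - 7*a + 10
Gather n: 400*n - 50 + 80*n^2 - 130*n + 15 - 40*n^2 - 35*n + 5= 40*n^2 + 235*n - 30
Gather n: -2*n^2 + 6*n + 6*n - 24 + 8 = -2*n^2 + 12*n - 16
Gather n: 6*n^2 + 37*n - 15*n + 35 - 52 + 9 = 6*n^2 + 22*n - 8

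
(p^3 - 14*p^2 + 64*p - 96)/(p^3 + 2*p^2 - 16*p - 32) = (p^2 - 10*p + 24)/(p^2 + 6*p + 8)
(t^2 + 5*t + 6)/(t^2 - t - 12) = (t + 2)/(t - 4)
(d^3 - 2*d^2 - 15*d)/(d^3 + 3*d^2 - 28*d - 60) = d*(d + 3)/(d^2 + 8*d + 12)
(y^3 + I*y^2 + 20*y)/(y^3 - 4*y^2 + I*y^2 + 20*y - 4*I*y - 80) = y/(y - 4)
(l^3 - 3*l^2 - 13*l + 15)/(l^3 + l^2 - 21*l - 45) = (l - 1)/(l + 3)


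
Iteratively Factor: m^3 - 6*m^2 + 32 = (m - 4)*(m^2 - 2*m - 8) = (m - 4)*(m + 2)*(m - 4)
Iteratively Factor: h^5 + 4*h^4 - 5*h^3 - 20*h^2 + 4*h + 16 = (h + 2)*(h^4 + 2*h^3 - 9*h^2 - 2*h + 8) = (h + 1)*(h + 2)*(h^3 + h^2 - 10*h + 8) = (h + 1)*(h + 2)*(h + 4)*(h^2 - 3*h + 2) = (h - 2)*(h + 1)*(h + 2)*(h + 4)*(h - 1)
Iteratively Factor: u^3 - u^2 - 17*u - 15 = (u + 1)*(u^2 - 2*u - 15) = (u - 5)*(u + 1)*(u + 3)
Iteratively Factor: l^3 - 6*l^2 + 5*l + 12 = (l + 1)*(l^2 - 7*l + 12) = (l - 4)*(l + 1)*(l - 3)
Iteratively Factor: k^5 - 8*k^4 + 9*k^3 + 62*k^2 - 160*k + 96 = (k - 4)*(k^4 - 4*k^3 - 7*k^2 + 34*k - 24) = (k - 4)*(k + 3)*(k^3 - 7*k^2 + 14*k - 8) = (k - 4)^2*(k + 3)*(k^2 - 3*k + 2) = (k - 4)^2*(k - 2)*(k + 3)*(k - 1)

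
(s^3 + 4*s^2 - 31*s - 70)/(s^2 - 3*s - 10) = s + 7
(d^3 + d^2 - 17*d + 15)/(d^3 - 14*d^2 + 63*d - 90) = (d^2 + 4*d - 5)/(d^2 - 11*d + 30)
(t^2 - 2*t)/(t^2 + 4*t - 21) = t*(t - 2)/(t^2 + 4*t - 21)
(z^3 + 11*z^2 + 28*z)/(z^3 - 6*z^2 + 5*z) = (z^2 + 11*z + 28)/(z^2 - 6*z + 5)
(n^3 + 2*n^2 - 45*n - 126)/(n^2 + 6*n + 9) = (n^2 - n - 42)/(n + 3)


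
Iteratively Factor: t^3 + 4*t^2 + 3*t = (t)*(t^2 + 4*t + 3) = t*(t + 3)*(t + 1)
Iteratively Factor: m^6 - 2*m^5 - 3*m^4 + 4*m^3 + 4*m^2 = (m - 2)*(m^5 - 3*m^3 - 2*m^2) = m*(m - 2)*(m^4 - 3*m^2 - 2*m) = m*(m - 2)*(m + 1)*(m^3 - m^2 - 2*m) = m^2*(m - 2)*(m + 1)*(m^2 - m - 2) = m^2*(m - 2)^2*(m + 1)*(m + 1)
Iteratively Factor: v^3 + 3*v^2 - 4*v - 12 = (v + 3)*(v^2 - 4) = (v + 2)*(v + 3)*(v - 2)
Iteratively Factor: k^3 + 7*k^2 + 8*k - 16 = (k + 4)*(k^2 + 3*k - 4) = (k + 4)^2*(k - 1)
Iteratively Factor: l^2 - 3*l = (l)*(l - 3)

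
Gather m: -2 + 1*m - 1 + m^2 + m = m^2 + 2*m - 3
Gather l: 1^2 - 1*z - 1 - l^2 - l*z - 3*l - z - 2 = -l^2 + l*(-z - 3) - 2*z - 2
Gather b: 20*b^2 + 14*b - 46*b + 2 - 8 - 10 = 20*b^2 - 32*b - 16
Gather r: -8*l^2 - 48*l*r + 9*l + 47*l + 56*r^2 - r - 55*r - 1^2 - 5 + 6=-8*l^2 + 56*l + 56*r^2 + r*(-48*l - 56)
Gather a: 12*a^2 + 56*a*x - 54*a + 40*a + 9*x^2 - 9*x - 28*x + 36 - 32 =12*a^2 + a*(56*x - 14) + 9*x^2 - 37*x + 4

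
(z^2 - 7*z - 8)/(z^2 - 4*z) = (z^2 - 7*z - 8)/(z*(z - 4))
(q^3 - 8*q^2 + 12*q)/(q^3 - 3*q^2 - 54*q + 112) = q*(q - 6)/(q^2 - q - 56)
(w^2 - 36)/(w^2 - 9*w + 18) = (w + 6)/(w - 3)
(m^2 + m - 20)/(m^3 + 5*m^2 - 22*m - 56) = (m + 5)/(m^2 + 9*m + 14)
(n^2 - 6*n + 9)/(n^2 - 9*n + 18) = (n - 3)/(n - 6)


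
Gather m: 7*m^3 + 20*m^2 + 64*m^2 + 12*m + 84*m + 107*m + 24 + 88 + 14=7*m^3 + 84*m^2 + 203*m + 126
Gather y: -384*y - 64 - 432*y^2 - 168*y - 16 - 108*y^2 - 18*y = -540*y^2 - 570*y - 80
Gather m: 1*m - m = 0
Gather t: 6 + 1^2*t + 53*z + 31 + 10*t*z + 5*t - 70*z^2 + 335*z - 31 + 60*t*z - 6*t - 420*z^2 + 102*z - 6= 70*t*z - 490*z^2 + 490*z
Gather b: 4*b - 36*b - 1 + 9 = 8 - 32*b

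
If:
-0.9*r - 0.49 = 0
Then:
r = -0.54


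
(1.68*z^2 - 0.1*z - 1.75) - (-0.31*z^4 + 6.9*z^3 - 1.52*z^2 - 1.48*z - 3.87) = 0.31*z^4 - 6.9*z^3 + 3.2*z^2 + 1.38*z + 2.12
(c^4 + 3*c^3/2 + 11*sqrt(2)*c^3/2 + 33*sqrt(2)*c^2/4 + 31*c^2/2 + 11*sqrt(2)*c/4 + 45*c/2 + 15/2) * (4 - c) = -c^5 - 11*sqrt(2)*c^4/2 + 5*c^4/2 - 19*c^3/2 + 55*sqrt(2)*c^3/4 + 79*c^2/2 + 121*sqrt(2)*c^2/4 + 11*sqrt(2)*c + 165*c/2 + 30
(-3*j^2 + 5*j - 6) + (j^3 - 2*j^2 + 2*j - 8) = j^3 - 5*j^2 + 7*j - 14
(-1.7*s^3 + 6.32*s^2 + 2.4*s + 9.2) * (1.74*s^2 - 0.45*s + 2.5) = -2.958*s^5 + 11.7618*s^4 - 2.918*s^3 + 30.728*s^2 + 1.86*s + 23.0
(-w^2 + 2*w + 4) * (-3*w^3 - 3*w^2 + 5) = 3*w^5 - 3*w^4 - 18*w^3 - 17*w^2 + 10*w + 20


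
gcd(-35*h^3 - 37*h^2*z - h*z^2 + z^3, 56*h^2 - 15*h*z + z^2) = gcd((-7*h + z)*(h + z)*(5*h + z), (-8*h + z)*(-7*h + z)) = -7*h + z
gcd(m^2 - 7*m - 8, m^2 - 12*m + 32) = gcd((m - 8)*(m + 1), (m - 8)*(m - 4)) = m - 8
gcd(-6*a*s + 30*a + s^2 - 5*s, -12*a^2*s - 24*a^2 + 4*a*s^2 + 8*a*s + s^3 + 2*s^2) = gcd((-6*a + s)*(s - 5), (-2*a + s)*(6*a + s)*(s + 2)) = 1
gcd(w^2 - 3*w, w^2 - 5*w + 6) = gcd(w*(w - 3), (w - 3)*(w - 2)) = w - 3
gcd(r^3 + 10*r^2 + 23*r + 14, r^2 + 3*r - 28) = r + 7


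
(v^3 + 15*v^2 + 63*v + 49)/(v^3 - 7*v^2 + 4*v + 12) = (v^2 + 14*v + 49)/(v^2 - 8*v + 12)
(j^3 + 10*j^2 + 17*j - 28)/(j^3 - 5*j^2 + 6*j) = (j^3 + 10*j^2 + 17*j - 28)/(j*(j^2 - 5*j + 6))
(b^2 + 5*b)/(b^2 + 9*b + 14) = b*(b + 5)/(b^2 + 9*b + 14)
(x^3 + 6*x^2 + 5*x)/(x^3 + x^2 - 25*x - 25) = x/(x - 5)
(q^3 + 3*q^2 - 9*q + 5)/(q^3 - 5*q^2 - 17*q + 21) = (q^2 + 4*q - 5)/(q^2 - 4*q - 21)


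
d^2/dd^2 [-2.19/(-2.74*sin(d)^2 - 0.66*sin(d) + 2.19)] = (-65.766576*sin(d)^4 - 11.881188*sin(d)^3 + 45.130644*sin(d)^2 + 20.59695*sin(d) + 28.190556)/(2.74*sin(d)^2 + 0.66*sin(d) - 2.19)^3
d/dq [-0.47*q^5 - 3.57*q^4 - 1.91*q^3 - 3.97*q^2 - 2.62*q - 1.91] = -2.35*q^4 - 14.28*q^3 - 5.73*q^2 - 7.94*q - 2.62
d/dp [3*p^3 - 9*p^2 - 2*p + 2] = 9*p^2 - 18*p - 2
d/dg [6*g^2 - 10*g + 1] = 12*g - 10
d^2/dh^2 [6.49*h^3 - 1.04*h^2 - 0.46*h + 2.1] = 38.94*h - 2.08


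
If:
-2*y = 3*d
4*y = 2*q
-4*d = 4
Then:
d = -1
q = 3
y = 3/2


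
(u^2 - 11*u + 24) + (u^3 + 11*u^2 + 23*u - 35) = u^3 + 12*u^2 + 12*u - 11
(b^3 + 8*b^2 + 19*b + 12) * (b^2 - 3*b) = b^5 + 5*b^4 - 5*b^3 - 45*b^2 - 36*b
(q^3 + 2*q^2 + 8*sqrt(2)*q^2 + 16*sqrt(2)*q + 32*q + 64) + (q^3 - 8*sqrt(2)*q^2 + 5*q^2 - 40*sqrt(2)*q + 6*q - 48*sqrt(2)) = 2*q^3 + 7*q^2 - 24*sqrt(2)*q + 38*q - 48*sqrt(2) + 64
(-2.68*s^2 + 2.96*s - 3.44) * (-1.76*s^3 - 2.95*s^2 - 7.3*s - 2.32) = 4.7168*s^5 + 2.6964*s^4 + 16.8864*s^3 - 5.2424*s^2 + 18.2448*s + 7.9808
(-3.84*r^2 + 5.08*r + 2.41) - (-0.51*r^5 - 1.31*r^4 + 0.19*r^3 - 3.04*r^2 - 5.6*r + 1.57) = 0.51*r^5 + 1.31*r^4 - 0.19*r^3 - 0.8*r^2 + 10.68*r + 0.84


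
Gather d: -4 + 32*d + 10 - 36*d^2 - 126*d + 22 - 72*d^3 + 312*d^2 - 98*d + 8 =-72*d^3 + 276*d^2 - 192*d + 36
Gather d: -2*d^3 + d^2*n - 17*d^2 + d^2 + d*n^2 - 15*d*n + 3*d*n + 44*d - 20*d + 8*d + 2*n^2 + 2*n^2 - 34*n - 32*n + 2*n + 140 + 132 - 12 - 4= -2*d^3 + d^2*(n - 16) + d*(n^2 - 12*n + 32) + 4*n^2 - 64*n + 256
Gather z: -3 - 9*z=-9*z - 3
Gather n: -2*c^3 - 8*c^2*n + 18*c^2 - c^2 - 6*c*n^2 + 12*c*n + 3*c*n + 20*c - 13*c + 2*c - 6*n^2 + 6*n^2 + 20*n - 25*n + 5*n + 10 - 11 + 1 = -2*c^3 + 17*c^2 - 6*c*n^2 + 9*c + n*(-8*c^2 + 15*c)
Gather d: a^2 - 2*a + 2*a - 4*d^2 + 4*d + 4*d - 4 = a^2 - 4*d^2 + 8*d - 4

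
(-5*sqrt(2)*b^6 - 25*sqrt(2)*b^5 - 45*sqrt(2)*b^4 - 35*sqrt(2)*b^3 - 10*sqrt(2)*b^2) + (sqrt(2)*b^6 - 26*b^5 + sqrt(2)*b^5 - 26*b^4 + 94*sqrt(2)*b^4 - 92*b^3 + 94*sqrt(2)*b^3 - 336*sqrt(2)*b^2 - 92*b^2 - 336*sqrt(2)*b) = -4*sqrt(2)*b^6 - 24*sqrt(2)*b^5 - 26*b^5 - 26*b^4 + 49*sqrt(2)*b^4 - 92*b^3 + 59*sqrt(2)*b^3 - 346*sqrt(2)*b^2 - 92*b^2 - 336*sqrt(2)*b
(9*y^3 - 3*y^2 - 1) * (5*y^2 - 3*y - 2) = 45*y^5 - 42*y^4 - 9*y^3 + y^2 + 3*y + 2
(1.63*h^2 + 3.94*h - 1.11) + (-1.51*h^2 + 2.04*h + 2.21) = 0.12*h^2 + 5.98*h + 1.1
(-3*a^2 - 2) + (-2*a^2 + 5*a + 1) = -5*a^2 + 5*a - 1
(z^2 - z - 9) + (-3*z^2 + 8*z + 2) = -2*z^2 + 7*z - 7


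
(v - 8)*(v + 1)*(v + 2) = v^3 - 5*v^2 - 22*v - 16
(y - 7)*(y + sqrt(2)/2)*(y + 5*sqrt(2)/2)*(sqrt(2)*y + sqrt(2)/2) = sqrt(2)*y^4 - 13*sqrt(2)*y^3/2 + 6*y^3 - 39*y^2 - sqrt(2)*y^2 - 65*sqrt(2)*y/4 - 21*y - 35*sqrt(2)/4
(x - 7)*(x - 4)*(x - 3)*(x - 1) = x^4 - 15*x^3 + 75*x^2 - 145*x + 84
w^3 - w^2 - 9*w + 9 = (w - 3)*(w - 1)*(w + 3)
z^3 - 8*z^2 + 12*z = z*(z - 6)*(z - 2)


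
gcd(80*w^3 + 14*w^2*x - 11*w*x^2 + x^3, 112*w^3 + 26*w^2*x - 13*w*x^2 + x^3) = -16*w^2 - 6*w*x + x^2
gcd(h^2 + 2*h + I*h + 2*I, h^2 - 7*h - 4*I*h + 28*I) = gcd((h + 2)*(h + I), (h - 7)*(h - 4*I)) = 1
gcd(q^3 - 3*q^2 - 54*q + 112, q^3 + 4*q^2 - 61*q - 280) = q^2 - q - 56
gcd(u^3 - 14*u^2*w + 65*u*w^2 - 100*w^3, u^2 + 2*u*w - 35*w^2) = u - 5*w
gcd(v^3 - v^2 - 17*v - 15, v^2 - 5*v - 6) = v + 1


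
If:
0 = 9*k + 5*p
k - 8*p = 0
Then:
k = 0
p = 0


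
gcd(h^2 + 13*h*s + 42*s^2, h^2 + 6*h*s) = h + 6*s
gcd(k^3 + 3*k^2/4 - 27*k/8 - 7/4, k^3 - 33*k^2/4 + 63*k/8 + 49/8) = k^2 - 5*k/4 - 7/8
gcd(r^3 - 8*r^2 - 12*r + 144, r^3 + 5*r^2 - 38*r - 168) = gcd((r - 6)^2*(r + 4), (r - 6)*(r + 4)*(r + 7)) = r^2 - 2*r - 24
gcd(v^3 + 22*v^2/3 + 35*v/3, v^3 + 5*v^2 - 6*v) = v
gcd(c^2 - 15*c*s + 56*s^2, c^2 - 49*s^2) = -c + 7*s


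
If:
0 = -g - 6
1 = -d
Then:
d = -1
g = -6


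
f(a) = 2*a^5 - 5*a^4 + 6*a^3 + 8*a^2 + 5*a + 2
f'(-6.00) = 17837.00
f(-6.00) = -23068.00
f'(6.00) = 9389.00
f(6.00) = 10688.00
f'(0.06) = 6.02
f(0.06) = 2.33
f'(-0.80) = 18.06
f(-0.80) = -2.66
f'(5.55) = 6717.11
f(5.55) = 7089.54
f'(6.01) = 9456.30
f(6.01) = 10782.23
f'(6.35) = 11970.49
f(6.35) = 14412.08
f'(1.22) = 37.15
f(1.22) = 25.23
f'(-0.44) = 3.52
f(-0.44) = 0.62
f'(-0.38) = 2.83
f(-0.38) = 0.81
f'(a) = 10*a^4 - 20*a^3 + 18*a^2 + 16*a + 5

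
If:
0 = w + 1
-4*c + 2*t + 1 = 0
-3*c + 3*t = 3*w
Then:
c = -1/2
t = -3/2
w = -1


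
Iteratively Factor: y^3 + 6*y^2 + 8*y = (y)*(y^2 + 6*y + 8) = y*(y + 2)*(y + 4)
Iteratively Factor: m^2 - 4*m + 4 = (m - 2)*(m - 2)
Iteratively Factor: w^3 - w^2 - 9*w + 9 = (w + 3)*(w^2 - 4*w + 3) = (w - 3)*(w + 3)*(w - 1)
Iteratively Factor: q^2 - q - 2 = (q - 2)*(q + 1)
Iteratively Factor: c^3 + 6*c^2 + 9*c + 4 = (c + 1)*(c^2 + 5*c + 4) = (c + 1)^2*(c + 4)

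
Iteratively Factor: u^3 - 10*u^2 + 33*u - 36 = (u - 3)*(u^2 - 7*u + 12) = (u - 4)*(u - 3)*(u - 3)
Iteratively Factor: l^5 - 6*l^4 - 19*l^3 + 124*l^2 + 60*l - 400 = (l - 5)*(l^4 - l^3 - 24*l^2 + 4*l + 80) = (l - 5)^2*(l^3 + 4*l^2 - 4*l - 16) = (l - 5)^2*(l + 2)*(l^2 + 2*l - 8) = (l - 5)^2*(l + 2)*(l + 4)*(l - 2)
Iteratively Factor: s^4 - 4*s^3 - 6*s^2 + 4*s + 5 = (s + 1)*(s^3 - 5*s^2 - s + 5) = (s + 1)^2*(s^2 - 6*s + 5) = (s - 5)*(s + 1)^2*(s - 1)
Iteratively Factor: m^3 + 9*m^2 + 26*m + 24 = (m + 3)*(m^2 + 6*m + 8) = (m + 2)*(m + 3)*(m + 4)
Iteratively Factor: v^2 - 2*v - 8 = (v - 4)*(v + 2)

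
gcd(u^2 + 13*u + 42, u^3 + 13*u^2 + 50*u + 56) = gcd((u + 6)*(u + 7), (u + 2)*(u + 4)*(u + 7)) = u + 7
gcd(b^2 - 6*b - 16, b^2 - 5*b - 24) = b - 8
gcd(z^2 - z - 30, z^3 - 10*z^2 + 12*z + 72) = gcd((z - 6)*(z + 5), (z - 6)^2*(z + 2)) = z - 6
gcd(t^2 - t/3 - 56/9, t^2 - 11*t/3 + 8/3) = t - 8/3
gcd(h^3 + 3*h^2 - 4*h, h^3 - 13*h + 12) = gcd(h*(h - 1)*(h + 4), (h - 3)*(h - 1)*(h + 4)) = h^2 + 3*h - 4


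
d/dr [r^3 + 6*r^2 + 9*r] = 3*r^2 + 12*r + 9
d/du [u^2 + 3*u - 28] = 2*u + 3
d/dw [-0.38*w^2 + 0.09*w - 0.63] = 0.09 - 0.76*w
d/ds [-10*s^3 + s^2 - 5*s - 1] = -30*s^2 + 2*s - 5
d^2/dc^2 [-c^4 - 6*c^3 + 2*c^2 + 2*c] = -12*c^2 - 36*c + 4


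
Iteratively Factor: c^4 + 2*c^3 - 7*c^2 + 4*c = (c - 1)*(c^3 + 3*c^2 - 4*c) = (c - 1)^2*(c^2 + 4*c) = c*(c - 1)^2*(c + 4)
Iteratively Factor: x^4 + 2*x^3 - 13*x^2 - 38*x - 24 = (x + 2)*(x^3 - 13*x - 12) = (x + 2)*(x + 3)*(x^2 - 3*x - 4) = (x - 4)*(x + 2)*(x + 3)*(x + 1)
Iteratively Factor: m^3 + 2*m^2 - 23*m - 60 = (m - 5)*(m^2 + 7*m + 12) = (m - 5)*(m + 4)*(m + 3)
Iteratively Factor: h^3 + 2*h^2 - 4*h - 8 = (h + 2)*(h^2 - 4) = (h + 2)^2*(h - 2)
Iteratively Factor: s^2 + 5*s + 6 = (s + 2)*(s + 3)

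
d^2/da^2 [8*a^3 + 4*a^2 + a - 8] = 48*a + 8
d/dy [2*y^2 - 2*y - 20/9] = 4*y - 2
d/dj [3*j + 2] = 3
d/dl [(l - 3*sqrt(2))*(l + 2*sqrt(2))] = 2*l - sqrt(2)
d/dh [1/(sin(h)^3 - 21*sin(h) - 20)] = 3*(cos(h)^2 + 6)*cos(h)/(-sin(h)^3 + 21*sin(h) + 20)^2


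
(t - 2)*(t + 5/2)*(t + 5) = t^3 + 11*t^2/2 - 5*t/2 - 25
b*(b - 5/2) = b^2 - 5*b/2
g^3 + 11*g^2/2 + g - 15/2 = (g - 1)*(g + 3/2)*(g + 5)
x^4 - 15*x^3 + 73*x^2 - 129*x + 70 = (x - 7)*(x - 5)*(x - 2)*(x - 1)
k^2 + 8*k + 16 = (k + 4)^2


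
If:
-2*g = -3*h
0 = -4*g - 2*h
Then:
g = 0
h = 0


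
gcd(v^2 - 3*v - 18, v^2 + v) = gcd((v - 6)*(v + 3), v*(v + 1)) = 1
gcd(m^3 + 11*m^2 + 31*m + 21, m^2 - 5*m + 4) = 1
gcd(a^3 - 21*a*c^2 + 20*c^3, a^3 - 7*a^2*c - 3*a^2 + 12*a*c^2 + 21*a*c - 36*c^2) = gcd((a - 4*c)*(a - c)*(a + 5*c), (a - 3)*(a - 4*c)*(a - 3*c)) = a - 4*c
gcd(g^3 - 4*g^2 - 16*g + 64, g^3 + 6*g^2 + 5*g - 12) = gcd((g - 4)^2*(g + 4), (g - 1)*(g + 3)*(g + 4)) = g + 4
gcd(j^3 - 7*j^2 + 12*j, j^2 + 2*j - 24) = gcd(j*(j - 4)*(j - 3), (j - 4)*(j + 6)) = j - 4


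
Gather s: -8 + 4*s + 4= 4*s - 4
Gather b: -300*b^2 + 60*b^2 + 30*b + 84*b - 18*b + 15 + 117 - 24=-240*b^2 + 96*b + 108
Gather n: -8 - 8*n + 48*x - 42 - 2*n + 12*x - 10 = -10*n + 60*x - 60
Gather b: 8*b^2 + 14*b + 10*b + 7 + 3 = 8*b^2 + 24*b + 10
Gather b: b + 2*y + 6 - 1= b + 2*y + 5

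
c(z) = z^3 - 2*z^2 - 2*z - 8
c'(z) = 3*z^2 - 4*z - 2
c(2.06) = -11.87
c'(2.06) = 2.49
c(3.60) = 5.54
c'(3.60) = 22.48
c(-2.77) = -39.06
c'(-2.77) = 32.10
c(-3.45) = -65.97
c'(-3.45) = 47.51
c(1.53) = -12.16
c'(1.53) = -1.10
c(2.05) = -11.89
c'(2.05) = 2.41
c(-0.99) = -8.95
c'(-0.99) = 4.90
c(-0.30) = -7.61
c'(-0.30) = -0.53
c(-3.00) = -47.00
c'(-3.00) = 37.00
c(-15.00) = -3803.00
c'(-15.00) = 733.00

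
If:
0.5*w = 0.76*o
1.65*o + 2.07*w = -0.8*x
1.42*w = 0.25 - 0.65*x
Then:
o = -0.14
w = -0.22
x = 0.86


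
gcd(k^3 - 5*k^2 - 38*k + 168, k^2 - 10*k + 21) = k - 7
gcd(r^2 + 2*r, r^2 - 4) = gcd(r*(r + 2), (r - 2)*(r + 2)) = r + 2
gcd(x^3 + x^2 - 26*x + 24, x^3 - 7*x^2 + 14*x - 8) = x^2 - 5*x + 4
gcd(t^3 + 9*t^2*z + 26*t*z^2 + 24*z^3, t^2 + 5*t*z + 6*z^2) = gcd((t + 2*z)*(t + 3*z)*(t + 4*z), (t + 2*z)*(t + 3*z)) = t^2 + 5*t*z + 6*z^2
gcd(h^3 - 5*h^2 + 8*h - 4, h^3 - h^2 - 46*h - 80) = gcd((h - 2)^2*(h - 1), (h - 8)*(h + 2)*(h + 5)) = 1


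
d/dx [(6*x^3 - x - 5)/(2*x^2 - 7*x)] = (12*x^4 - 84*x^3 + 2*x^2 + 20*x - 35)/(x^2*(4*x^2 - 28*x + 49))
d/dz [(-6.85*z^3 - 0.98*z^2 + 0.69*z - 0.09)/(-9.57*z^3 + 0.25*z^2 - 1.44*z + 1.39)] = (-2.8421709430404e-14*z^5 - 11.0911*z^4 + 32.9346*z^3 - 29.9097*z^2 - 2.6794*z + 0.8295)/(91.5849*z^6 - 4.785*z^5 + 27.6241*z^4 - 27.3246*z^3 + 2.7686*z^2 - 4.0032*z + 1.9321)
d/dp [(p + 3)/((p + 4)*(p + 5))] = (-p^2 - 6*p - 7)/(p^4 + 18*p^3 + 121*p^2 + 360*p + 400)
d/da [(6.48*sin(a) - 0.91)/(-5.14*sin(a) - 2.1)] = -18.2854*cos(a)/(5.14*sin(a) + 2.1)^2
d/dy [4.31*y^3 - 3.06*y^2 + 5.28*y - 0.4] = 12.93*y^2 - 6.12*y + 5.28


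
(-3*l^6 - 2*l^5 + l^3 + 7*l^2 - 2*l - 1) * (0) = 0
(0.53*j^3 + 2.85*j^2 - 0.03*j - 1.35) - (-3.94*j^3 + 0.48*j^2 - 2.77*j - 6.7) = 4.47*j^3 + 2.37*j^2 + 2.74*j + 5.35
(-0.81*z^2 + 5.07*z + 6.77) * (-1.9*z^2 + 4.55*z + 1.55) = 1.539*z^4 - 13.3185*z^3 + 8.95*z^2 + 38.662*z + 10.4935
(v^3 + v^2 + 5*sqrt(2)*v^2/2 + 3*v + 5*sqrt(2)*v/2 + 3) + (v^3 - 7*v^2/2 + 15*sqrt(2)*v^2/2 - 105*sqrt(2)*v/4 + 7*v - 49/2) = 2*v^3 - 5*v^2/2 + 10*sqrt(2)*v^2 - 95*sqrt(2)*v/4 + 10*v - 43/2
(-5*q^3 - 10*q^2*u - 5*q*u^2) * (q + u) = -5*q^4 - 15*q^3*u - 15*q^2*u^2 - 5*q*u^3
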